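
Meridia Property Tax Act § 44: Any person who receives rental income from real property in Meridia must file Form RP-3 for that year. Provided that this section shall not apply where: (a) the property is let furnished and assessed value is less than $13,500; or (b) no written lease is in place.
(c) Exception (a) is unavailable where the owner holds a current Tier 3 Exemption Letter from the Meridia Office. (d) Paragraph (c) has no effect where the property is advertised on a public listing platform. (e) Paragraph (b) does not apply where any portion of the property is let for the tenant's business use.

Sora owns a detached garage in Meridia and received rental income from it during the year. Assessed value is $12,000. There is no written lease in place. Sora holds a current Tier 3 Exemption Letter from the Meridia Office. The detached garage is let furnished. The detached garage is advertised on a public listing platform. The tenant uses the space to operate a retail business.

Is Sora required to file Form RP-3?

No — exception (a) applies; Sora is not required to file Form RP-3.

Exception (a): the property is let furnished; assessed value is $12,000, less than the $13,500 limit — every condition holds. Under paragraphs (c)–(d): (c) is engaged (a current Tier 3 Exemption Letter is held), but is displaced by (d): (d) operates — the property is publicly advertised. So (a) applies.
All of (b)'s requirements are met (there is no written lease). But applying paragraph (e): (e) operates against (b): the space is let for business use. Exception (b) does not apply.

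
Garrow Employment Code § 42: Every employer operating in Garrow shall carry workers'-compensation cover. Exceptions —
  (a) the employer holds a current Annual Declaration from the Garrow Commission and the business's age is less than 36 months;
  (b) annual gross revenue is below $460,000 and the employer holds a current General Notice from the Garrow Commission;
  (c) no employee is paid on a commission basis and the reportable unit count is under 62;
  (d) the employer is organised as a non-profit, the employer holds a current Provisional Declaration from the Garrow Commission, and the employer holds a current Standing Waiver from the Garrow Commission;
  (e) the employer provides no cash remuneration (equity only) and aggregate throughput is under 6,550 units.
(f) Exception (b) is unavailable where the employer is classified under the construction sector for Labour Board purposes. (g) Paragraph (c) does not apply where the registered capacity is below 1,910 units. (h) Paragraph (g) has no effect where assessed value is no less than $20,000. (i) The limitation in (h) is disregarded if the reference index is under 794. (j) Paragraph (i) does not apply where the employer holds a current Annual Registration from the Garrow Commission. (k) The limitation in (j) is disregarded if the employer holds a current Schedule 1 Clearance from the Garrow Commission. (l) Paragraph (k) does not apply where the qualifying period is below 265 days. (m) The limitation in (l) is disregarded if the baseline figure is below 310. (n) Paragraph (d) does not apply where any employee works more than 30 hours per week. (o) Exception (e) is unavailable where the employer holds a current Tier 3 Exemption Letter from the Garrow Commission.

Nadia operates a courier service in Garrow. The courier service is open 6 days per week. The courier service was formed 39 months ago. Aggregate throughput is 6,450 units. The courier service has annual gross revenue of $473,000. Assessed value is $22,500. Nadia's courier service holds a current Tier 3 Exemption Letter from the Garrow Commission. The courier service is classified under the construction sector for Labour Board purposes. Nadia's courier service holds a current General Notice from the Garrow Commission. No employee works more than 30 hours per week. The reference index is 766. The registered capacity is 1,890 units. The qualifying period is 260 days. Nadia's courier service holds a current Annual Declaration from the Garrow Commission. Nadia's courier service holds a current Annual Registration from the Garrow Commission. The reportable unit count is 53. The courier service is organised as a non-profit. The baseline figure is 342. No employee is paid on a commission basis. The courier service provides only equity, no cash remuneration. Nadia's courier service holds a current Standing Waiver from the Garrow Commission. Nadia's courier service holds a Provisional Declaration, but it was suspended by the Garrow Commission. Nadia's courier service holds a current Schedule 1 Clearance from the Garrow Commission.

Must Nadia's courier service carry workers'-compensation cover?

Exception (a) does not apply: the business's age is 39 months, not less than 36 months.
Exception (b) fails — annual gross revenue is $473,000, not below $460,000.
All of (c)'s requirements are met (no employee is paid on commission; the reportable unit count is 53, under the 62 limit). Applying paragraphs (g)–(m): (g) would limit (c) — the registered capacity is 1,890 units, below the 1,910 units limit — but (h) sets (g) aside: (h) applies — assessed value is $22,500, meeting the $20,000 threshold. (i) would limit (h) — the reference index is 766, under the 794 limit — but (j) sets (i) aside: (j) operates — a current Annual Registration is held. (k) would limit (j) — a current Schedule 1 Clearance is held — but (l) sets (k) aside: (l) operates — the qualifying period is 260 days, below the 265 days limit. (m) is not engaged (the baseline figure is 342, not below 310), so (l) stands. So (c) applies.
Exception (d) fails — there is no Provisional Declaration in force.
Exception (e)'s conditions are all satisfied: remuneration is equity-only; aggregate throughput is 6,450 units, under the 6,550 units limit. But applying paragraph (o): (o) is triggered — a current Tier 3 Exemption Letter is held. So (e) is unavailable.

No — exception (c) applies; Nadia's courier service is not required to carry workers'-compensation cover.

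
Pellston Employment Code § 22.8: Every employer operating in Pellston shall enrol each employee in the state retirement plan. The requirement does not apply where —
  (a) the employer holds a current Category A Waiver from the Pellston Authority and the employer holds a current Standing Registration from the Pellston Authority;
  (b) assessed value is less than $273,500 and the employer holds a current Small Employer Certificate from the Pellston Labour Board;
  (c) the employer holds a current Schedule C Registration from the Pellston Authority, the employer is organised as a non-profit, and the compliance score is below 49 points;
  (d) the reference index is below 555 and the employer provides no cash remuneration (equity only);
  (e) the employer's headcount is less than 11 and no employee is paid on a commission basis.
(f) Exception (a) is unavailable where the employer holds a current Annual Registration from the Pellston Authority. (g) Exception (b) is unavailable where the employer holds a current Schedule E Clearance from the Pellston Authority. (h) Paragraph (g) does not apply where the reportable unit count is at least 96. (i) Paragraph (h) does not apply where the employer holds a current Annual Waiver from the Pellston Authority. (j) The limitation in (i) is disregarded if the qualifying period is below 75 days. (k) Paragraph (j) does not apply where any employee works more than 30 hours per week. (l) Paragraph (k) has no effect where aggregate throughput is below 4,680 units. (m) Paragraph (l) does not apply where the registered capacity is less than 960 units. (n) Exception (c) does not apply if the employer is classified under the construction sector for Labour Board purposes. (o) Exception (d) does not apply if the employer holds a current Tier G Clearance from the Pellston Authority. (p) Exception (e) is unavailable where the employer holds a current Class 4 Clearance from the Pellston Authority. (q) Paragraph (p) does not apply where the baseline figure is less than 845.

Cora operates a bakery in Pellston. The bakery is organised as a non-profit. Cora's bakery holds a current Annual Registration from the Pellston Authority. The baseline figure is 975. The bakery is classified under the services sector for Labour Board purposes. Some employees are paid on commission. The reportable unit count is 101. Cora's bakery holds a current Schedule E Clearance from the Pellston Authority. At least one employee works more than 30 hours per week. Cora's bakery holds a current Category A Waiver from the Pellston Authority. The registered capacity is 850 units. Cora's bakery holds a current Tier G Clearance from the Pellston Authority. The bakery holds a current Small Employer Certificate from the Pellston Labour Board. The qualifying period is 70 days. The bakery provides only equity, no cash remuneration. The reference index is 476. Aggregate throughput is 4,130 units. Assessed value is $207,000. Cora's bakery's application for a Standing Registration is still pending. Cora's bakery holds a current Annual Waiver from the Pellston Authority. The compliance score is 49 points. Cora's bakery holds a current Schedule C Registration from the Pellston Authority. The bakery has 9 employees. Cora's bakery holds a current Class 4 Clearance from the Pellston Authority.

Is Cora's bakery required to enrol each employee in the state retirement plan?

Yes — Cora's bakery must enrol each employee in the state retirement plan.

Exception (a) fails — there is no Standing Registration in force.
Exception (b) is satisfied on its face — assessed value is $207,000, less than the $273,500 limit; a current Small Employer Certificate is held. But: (g) is engaged — a current Schedule E Clearance is held. (h) is engaged (the reportable unit count is 101, meeting the 96 threshold), but is set aside by (i): (i) operates — a current Annual Waiver is held. (j) is triggered (the qualifying period is 70 days, below the 75 days limit), but yields to (k): (k) operates against (j): at least one employee exceeds 30 hours/week. (l) applies (aggregate throughput is 4,130 units, below the 4,680 units limit), but is overridden by (m): (m) applies — the registered capacity is 850 units, less than the 960 units limit. So (b) is unavailable.
Exception (c) does not apply: the compliance score is 49 points, not below 49 points.
All of (d)'s requirements are met (the reference index is 476, below the 555 limit; remuneration is equity-only). However, paragraph (o) must be considered: (o) applies — a current Tier G Clearance is held. (d) is therefore removed.
Exception (e) requires that no employee is paid on a commission basis; but some employees are paid on commission, so (e) is unavailable.
No exception displaces § 22.8.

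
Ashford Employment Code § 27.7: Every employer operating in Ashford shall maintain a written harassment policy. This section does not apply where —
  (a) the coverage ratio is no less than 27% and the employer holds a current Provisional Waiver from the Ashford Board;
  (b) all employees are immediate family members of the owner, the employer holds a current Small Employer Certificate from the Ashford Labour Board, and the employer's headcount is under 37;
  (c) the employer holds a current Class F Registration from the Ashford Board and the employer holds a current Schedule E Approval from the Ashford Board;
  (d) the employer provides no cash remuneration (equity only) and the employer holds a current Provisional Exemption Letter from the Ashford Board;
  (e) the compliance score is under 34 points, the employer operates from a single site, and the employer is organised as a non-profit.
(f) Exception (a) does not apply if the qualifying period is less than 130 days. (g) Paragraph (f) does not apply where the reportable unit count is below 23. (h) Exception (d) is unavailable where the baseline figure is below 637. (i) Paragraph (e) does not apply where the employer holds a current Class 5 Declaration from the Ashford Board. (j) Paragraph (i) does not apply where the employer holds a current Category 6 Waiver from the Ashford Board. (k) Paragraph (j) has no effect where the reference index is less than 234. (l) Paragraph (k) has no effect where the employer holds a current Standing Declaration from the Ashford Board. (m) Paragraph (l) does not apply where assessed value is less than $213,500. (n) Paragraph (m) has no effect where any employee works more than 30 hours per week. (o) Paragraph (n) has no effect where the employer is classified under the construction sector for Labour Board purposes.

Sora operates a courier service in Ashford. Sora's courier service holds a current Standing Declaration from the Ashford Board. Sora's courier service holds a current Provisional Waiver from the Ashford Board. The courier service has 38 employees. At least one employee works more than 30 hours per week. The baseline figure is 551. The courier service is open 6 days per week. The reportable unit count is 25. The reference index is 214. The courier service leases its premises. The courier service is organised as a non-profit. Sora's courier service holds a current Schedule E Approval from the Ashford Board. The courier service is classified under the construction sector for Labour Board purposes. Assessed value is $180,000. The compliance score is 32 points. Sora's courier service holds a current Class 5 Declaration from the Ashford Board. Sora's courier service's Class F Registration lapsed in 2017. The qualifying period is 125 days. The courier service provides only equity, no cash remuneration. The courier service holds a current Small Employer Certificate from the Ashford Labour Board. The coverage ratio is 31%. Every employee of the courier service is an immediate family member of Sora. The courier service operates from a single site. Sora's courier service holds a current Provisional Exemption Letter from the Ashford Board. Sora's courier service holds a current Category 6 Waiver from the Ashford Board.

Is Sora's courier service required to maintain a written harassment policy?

Exception (a): the coverage ratio is 31%, meeting the 27% threshold; a current Provisional Waiver is held — every condition holds. But: (f) operates against (a): the qualifying period is 125 days, less than the 130 days limit. (g) does not operate here (the reportable unit count is 25, not below 23), so (f) stands. Exception (a) does not apply.
Exception (b) requires that the employer's headcount is under 37; but the employer's headcount is 38, not under 37, so (b) is unavailable.
Exception (c) requires that the employer holds a current Class F Registration from the Ashford Board; but no current Class F Registration is held, so (c) is unavailable.
All of (d)'s requirements are met (remuneration is equity-only; a current Provisional Exemption Letter is held). But applying paragraph (h): (h) operates — the baseline figure is 551, below the 637 limit. (d) is therefore removed.
Exception (e): the compliance score is 32 points, under the 34 points limit; the employer operates from a single site; the employer is a non-profit — every condition holds. However, paragraphs (i)–(o) must be considered: (i) operates against (e): a current Class 5 Declaration is held. (j) would limit (i) — a current Category 6 Waiver is held — but (k) sets (j) aside: (k) applies — the reference index is 214, less than the 234 limit. (l) applies (a current Standing Declaration is held), but is set aside by (m): (m) operates against (l): assessed value is $180,000, less than the $213,500 limit. (n) would limit (m) — at least one employee exceeds 30 hours/week — but (o) sets (n) aside: (o) is engaged — the courier service is classified under the construction sector. (e) is therefore removed.
None of the exceptions is available; § 27.7 applies in full.

Yes — Sora's courier service must maintain a written harassment policy.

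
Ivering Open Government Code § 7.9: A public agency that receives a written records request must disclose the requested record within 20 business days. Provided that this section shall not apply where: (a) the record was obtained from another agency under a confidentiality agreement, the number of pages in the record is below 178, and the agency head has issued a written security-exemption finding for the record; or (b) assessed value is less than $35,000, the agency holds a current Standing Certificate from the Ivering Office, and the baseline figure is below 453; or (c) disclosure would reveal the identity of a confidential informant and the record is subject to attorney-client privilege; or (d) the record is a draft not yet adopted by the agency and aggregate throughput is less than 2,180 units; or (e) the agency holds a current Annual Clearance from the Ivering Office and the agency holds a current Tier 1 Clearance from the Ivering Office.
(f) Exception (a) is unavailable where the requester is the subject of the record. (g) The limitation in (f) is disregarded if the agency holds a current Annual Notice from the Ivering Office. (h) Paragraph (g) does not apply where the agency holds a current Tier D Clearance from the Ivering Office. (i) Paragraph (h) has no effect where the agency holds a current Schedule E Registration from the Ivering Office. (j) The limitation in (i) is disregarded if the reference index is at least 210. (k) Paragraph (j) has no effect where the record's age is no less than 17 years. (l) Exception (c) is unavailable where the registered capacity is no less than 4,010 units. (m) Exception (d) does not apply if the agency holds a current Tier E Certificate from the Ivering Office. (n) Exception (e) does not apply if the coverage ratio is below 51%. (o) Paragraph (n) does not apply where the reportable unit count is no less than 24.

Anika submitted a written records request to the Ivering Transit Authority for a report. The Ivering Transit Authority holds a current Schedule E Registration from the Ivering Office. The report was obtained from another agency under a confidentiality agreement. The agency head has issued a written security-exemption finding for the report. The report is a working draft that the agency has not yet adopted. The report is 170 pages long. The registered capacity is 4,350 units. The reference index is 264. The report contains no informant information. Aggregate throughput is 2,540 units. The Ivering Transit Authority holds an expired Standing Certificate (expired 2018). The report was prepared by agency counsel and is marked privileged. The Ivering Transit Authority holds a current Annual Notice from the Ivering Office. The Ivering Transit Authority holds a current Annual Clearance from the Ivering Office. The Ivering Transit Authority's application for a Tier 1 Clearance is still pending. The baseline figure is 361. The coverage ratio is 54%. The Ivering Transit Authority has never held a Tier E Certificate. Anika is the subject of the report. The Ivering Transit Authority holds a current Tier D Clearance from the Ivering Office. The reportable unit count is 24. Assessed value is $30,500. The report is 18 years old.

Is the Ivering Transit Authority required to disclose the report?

Exception (a)'s conditions are all satisfied: the report was obtained under a confidentiality agreement; the number of pages in the record is 170, below the 178 limit; a written security-exemption finding has been issued. Considering the limiting provisions: (f) would limit (a) — Anika is the subject of the report — but (g) sets (f) aside: (g) operates against (f): a current Annual Notice is held. (h) would limit (g) — a current Tier D Clearance is held — but (i) sets (h) aside: (i) is engaged — a current Schedule E Registration is held. (j) would limit (i) — the reference index is 264, meeting the 210 threshold — but (k) sets (j) aside: (k) applies — the record's age is 18 years, meeting the 17 years threshold. (a) remains available.
Exception (b) requires that the agency holds a current Standing Certificate from the Ivering Office; but no current Standing Certificate is held, so (b) is unavailable.
Exception (c) requires that disclosure would reveal the identity of a confidential informant; but the report contains no informant information, so (c) is unavailable.
Exception (d) requires that aggregate throughput is less than 2,180 units; but aggregate throughput is 2,540 units, not less than 2,180 units, so (d) is unavailable.
Exception (e) does not apply: no current Tier 1 Clearance is held.

No — exception (a) applies; the Ivering Transit Authority is not required to disclose the report.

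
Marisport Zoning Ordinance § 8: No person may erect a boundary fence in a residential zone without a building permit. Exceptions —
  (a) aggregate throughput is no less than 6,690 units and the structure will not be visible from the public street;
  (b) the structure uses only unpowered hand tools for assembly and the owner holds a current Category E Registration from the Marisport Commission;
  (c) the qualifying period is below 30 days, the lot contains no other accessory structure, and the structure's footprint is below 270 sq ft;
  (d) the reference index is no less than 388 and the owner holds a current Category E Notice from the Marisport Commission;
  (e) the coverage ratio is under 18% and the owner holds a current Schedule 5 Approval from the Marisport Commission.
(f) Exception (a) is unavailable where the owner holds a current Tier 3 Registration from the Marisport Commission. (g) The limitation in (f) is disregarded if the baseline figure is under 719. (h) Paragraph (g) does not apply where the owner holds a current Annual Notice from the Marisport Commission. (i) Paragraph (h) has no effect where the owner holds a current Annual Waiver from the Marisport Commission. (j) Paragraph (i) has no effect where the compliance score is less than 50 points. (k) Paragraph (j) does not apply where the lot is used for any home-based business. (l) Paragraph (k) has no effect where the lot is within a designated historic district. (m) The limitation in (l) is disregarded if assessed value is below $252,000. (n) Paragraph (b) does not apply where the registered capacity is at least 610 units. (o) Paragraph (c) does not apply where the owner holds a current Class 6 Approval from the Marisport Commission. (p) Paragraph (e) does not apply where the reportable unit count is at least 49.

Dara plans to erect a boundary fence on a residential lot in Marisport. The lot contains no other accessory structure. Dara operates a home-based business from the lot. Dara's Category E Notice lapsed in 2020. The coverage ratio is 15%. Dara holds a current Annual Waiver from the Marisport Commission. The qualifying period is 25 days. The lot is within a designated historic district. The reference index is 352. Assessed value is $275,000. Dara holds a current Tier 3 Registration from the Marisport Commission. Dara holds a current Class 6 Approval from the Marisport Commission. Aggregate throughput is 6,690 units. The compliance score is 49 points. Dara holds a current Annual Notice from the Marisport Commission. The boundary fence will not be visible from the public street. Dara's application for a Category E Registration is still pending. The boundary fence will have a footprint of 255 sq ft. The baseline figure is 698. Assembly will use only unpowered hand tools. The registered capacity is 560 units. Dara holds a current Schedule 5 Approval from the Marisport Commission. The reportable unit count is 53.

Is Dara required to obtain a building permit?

Yes — Dara must obtain a building permit.

Exception (a): aggregate throughput is 6,690 units, meeting the 6,690 units threshold; the structure will not be visible from the street — every condition holds. But: (f) operates against (a): a current Tier 3 Registration is held. (g) operates (the baseline figure is 698, under the 719 limit), but is itself disapplied by (h): (h) applies — a current Annual Notice is held. (i) is triggered (a current Annual Waiver is held), but is overridden by (j): (j) is engaged — the compliance score is 49 points, less than the 50 points limit. (k) would limit (j) — a home-based business operates on the lot — but (l) sets (k) aside: (l) applies — the lot is in a historic district. (m), which would lift (l), does not operate here — assessed value is $275,000, not below $252,000. So (a) is unavailable.
Exception (b) fails — the Category E Registration is not current.
Exception (c): the qualifying period is 25 days, below the 30 days limit; the lot has no other accessory structure; the structure's footprint is 255 sq ft, below the 270 sq ft limit — every condition holds. However, paragraph (o) must be considered: (o) operates against (c): a current Class 6 Approval is held. (c) is therefore removed.
Exception (d) requires that the reference index is no less than 388; but the reference index is 352, short of 388, so (d) is unavailable.
Exception (e): the coverage ratio is 15%, under the 18% limit; a current Schedule 5 Approval is held — every condition holds. But applying paragraph (p): (p) applies — the reportable unit count is 53, meeting the 49 threshold. (e) is therefore removed.
No exception applies. The general rule governs.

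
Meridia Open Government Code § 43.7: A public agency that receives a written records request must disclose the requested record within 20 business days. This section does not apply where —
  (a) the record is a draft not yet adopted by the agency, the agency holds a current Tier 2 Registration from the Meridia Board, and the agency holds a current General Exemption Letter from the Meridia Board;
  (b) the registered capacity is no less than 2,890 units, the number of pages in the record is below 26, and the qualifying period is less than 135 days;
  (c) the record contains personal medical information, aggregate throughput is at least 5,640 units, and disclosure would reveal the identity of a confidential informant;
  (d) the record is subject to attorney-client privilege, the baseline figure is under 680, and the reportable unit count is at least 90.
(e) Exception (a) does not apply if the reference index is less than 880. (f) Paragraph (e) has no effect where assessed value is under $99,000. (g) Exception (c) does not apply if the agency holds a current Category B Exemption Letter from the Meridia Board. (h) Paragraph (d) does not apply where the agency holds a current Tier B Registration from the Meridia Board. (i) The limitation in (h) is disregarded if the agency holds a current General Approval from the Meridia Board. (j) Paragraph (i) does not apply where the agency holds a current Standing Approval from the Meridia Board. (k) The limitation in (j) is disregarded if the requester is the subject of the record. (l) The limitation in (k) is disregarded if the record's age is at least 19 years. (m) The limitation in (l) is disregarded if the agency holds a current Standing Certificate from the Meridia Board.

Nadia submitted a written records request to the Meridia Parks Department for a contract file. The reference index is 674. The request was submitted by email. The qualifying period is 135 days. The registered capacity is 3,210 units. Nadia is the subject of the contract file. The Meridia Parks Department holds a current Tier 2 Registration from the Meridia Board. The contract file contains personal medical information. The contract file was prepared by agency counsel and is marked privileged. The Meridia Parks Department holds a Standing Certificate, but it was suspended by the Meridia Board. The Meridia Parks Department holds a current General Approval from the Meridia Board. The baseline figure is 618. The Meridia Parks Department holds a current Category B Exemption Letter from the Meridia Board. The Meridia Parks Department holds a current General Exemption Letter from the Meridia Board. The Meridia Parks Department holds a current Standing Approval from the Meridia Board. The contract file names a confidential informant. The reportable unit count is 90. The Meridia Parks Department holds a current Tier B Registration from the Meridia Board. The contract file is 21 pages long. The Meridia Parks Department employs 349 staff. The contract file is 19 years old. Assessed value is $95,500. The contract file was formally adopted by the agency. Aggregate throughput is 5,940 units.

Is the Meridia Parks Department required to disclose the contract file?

Exception (a) fails — the contract file has been formally adopted.
Exception (b) does not apply: the qualifying period is 135 days, not less than 135 days.
All of (c)'s requirements are met (the contract file contains personal medical information; aggregate throughput is 5,940 units, meeting the 5,640 units threshold; the contract file names a confidential informant). But: (g) is triggered — a current Category B Exemption Letter is held. (c) is therefore removed.
Exception (d)'s conditions are all satisfied: the contract file is privileged; the baseline figure is 618, under the 680 limit; the reportable unit count is 90, meeting the 90 threshold. Turning to paragraphs (h)–(m): (h) operates against (d): a current Tier B Registration is held. (i) would limit (h) — a current General Approval is held — but (j) sets (i) aside: (j) operates against (i): a current Standing Approval is held. (k) would limit (j) — Nadia is the subject of the contract file — but (l) sets (k) aside: (l) operates against (k): the record's age is 19 years, meeting the 19 years threshold. (m), which would lift (l), is inapplicable — there is no Standing Certificate in force. (d) is therefore removed.
Every exception is unavailable, so the rule governs.

Yes — the Meridia Parks Department must disclose the contract file.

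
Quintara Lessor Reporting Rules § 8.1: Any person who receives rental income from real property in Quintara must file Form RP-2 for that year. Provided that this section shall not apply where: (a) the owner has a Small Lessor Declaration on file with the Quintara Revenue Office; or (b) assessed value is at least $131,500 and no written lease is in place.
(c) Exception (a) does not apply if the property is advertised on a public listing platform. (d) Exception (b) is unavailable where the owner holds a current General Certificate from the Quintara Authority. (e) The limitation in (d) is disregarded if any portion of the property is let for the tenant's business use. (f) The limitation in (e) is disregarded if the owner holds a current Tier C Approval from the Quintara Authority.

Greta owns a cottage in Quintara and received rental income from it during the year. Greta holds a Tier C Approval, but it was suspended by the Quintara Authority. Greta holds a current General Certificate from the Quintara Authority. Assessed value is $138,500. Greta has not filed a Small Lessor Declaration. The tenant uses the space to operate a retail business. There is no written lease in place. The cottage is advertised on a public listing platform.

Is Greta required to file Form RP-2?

No — exception (b) applies; Greta is not required to file Form RP-2.

Exception (a) fails — no Small Lessor Declaration is on file.
Exception (b)'s conditions are all satisfied: assessed value is $138,500, meeting the $131,500 threshold; there is no written lease. As to paragraphs (d)–(f): (d) applies (a current General Certificate is held), but is itself disapplied by (e): (e) operates against (d): the space is let for business use. (f), which would lift (e), is inapplicable — the Tier C Approval is not current. (b) remains available.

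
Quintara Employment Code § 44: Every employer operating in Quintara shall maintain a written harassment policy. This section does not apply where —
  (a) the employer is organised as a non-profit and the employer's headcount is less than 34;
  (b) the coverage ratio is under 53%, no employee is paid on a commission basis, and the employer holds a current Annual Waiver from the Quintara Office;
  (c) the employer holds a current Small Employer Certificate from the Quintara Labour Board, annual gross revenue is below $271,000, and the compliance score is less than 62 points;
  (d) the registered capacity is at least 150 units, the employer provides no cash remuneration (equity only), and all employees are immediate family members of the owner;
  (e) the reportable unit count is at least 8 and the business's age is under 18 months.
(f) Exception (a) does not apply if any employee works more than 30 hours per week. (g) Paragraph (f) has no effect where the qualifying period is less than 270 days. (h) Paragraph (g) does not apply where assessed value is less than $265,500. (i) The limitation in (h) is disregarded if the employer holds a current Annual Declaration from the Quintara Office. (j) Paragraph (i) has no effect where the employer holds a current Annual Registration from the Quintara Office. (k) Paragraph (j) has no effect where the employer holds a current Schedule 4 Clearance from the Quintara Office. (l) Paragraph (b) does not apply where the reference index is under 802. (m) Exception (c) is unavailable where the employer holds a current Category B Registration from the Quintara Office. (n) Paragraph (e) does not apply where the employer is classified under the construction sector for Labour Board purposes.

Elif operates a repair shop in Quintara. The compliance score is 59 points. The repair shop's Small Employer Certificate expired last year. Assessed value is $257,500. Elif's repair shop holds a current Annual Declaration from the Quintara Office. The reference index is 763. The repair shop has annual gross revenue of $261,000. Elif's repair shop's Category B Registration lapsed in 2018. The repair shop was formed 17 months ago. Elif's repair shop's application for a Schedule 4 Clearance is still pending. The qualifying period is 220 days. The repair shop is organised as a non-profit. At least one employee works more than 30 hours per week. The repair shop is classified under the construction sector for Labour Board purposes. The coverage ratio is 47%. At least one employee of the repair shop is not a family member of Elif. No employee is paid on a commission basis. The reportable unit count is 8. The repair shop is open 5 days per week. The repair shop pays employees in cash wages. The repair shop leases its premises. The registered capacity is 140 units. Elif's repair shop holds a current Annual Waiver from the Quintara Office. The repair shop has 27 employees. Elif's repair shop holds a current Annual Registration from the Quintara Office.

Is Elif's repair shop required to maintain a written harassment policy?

Exception (a) is satisfied on its face — the employer is a non-profit; the employer's headcount is 27, less than the 34 limit. Turning to paragraphs (f)–(k): (f) operates against (a): at least one employee exceeds 30 hours/week. (g) would limit (f) — the qualifying period is 220 days, less than the 270 days limit — but (h) sets (g) aside: (h) is triggered — assessed value is $257,500, less than the $265,500 limit. (i) operates (a current Annual Declaration is held), but is set aside by (j): (j) operates against (i): a current Annual Registration is held. (k), which would lift (j), does not operate here — there is no Schedule 4 Clearance in force. So (a) is unavailable.
Exception (b) is satisfied on its face — the coverage ratio is 47%, under the 53% limit; no employee is paid on commission; a current Annual Waiver is held. However, paragraph (l) must be considered: (l) operates — the reference index is 763, under the 802 limit. So (b) is unavailable.
Exception (c) does not apply: the Small Employer Certificate has expired.
Exception (d) fails — the registered capacity is 140 units, short of 150 units.
Exception (e): the reportable unit count is 8, meeting the 8 threshold; the business's age is 17 months, under the 18 months limit — every condition holds. But applying paragraph (n): (n) operates — the repair shop is classified under the construction sector. Exception (e) does not apply.
No exception applies. The general rule governs.

Yes — Elif's repair shop must maintain a written harassment policy.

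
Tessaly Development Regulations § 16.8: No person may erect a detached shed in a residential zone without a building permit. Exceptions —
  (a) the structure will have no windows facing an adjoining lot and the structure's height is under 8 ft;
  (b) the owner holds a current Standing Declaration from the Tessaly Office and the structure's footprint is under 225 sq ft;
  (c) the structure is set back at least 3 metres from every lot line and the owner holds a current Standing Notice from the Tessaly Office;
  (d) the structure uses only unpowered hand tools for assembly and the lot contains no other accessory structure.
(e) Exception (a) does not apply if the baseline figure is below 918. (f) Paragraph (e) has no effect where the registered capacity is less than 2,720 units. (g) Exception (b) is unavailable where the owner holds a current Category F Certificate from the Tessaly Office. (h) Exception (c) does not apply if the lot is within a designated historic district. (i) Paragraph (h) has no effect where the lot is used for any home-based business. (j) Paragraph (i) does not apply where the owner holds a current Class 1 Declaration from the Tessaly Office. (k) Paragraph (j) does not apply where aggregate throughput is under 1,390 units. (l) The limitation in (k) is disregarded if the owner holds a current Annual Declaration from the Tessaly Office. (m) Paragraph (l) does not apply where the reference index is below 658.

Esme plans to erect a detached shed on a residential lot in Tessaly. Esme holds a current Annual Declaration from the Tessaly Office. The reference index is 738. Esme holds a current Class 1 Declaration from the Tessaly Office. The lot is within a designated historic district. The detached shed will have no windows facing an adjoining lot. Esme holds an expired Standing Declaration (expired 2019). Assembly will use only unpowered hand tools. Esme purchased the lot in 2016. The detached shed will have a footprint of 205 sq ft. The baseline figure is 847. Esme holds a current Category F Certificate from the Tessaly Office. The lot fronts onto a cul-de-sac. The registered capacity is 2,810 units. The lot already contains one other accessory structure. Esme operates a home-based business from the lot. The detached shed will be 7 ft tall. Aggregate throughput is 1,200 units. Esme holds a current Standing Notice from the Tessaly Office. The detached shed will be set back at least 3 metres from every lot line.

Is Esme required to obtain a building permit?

Yes — Esme must obtain a building permit.

Exception (a)'s conditions are all satisfied: no windows face an adjoining lot; the structure's height is 7 ft, under the 8 ft limit. But: (e) operates against (a): the baseline figure is 847, below the 918 limit. (f), which would lift (e), is not engaged — the registered capacity is 2,810 units, not less than 2,720 units. (a) is therefore removed.
Exception (b) requires that the owner holds a current Standing Declaration from the Tessaly Office; but there is no Standing Declaration in force, so (b) is unavailable.
All of (c)'s requirements are met (the setback is at least 3 m on every side; a current Standing Notice is held). Turning to paragraphs (h)–(m): (h) applies — the lot is in a historic district. (i) is engaged (a home-based business operates on the lot), but is itself disapplied by (j): (j) is triggered — a current Class 1 Declaration is held. (k) applies (aggregate throughput is 1,200 units, under the 1,390 units limit), but is overridden by (l): (l) is engaged — a current Annual Declaration is held. (m) is not triggered (the reference index is 738, not below 658), so (l) stands. So (c) is unavailable.
Exception (d) requires that the lot contains no other accessory structure; but the lot already has another accessory structure, so (d) is unavailable.
No exception is made out. Esme falls within the general rule.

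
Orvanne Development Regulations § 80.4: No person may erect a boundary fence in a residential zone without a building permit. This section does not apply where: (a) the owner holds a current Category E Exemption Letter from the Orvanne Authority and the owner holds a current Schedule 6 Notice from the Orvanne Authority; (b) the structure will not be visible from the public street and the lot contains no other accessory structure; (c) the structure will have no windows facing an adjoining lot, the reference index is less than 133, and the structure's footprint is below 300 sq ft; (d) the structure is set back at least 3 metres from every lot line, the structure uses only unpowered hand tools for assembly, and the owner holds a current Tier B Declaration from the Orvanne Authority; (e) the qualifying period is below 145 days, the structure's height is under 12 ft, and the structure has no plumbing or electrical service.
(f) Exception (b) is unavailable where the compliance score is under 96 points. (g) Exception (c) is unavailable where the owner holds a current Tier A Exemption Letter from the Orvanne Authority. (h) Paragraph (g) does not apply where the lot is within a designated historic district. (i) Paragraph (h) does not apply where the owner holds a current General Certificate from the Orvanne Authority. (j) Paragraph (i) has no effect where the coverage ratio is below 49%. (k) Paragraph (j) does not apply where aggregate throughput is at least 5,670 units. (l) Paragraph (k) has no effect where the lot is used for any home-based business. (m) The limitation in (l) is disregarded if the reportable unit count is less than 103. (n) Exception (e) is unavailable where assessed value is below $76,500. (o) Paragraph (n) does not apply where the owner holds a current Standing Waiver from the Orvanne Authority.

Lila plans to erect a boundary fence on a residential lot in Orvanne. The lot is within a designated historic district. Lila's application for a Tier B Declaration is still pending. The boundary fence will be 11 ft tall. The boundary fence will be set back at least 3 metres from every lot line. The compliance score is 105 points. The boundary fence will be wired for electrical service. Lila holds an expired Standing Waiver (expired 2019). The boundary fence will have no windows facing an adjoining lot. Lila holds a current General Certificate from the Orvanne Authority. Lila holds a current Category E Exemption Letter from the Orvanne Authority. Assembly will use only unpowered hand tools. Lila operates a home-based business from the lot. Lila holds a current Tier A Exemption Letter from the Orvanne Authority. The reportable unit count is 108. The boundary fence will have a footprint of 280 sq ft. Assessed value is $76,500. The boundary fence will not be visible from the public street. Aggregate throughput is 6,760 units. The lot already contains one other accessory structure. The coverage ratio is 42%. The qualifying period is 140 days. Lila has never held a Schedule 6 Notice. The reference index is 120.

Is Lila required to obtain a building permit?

No — exception (c) applies; Lila does not need a building permit.

Exception (a) fails — no current Schedule 6 Notice is held.
Exception (b) does not apply: the lot already has another accessory structure.
Exception (c): no windows face an adjoining lot; the reference index is 120, less than the 133 limit; the structure's footprint is 280 sq ft, below the 300 sq ft limit — every condition holds. Applying paragraphs (g)–(m): (g) is triggered (a current Tier A Exemption Letter is held), but is displaced by (h): (h) is triggered — the lot is in a historic district. (i) is triggered (a current General Certificate is held), but is itself disapplied by (j): (j) applies — the coverage ratio is 42%, below the 49% limit. (k) would limit (j) — aggregate throughput is 6,760 units, meeting the 5,670 units threshold — but (l) sets (k) aside: (l) applies — a home-based business operates on the lot. (m), which would lift (l), is not engaged — the reportable unit count is 108, not less than 103. Exception (c) stands.
Exception (d) requires that the owner holds a current Tier B Declaration from the Orvanne Authority; but no current Tier B Declaration is held, so (d) is unavailable.
Exception (e) requires that the structure has no plumbing or electrical service; but electrical service is planned, so (e) is unavailable.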